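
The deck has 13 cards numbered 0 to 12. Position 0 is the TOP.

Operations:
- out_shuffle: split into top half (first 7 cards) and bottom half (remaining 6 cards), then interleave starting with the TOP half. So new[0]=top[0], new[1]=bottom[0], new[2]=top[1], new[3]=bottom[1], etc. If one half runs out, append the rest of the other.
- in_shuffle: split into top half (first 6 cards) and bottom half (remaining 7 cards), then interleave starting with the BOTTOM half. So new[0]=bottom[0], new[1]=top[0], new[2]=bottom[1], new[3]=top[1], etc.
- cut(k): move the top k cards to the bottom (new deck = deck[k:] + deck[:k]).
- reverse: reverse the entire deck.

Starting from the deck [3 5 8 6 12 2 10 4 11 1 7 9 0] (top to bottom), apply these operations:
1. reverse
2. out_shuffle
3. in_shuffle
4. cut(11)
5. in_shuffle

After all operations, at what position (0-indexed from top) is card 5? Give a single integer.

Answer: 4

Derivation:
After op 1 (reverse): [0 9 7 1 11 4 10 2 12 6 8 5 3]
After op 2 (out_shuffle): [0 2 9 12 7 6 1 8 11 5 4 3 10]
After op 3 (in_shuffle): [1 0 8 2 11 9 5 12 4 7 3 6 10]
After op 4 (cut(11)): [6 10 1 0 8 2 11 9 5 12 4 7 3]
After op 5 (in_shuffle): [11 6 9 10 5 1 12 0 4 8 7 2 3]
Card 5 is at position 4.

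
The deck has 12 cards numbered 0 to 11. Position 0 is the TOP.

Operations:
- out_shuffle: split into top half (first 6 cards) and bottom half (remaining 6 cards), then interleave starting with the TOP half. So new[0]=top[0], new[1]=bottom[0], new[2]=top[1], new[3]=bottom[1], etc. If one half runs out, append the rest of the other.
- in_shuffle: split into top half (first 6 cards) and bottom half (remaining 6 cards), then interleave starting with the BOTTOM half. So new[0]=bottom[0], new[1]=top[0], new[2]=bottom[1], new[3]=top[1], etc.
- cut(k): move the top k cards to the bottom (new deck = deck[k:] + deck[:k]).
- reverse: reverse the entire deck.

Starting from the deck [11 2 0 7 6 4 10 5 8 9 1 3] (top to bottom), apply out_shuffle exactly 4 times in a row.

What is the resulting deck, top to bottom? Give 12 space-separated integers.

Answer: 11 9 5 4 7 2 1 8 10 6 0 3

Derivation:
After op 1 (out_shuffle): [11 10 2 5 0 8 7 9 6 1 4 3]
After op 2 (out_shuffle): [11 7 10 9 2 6 5 1 0 4 8 3]
After op 3 (out_shuffle): [11 5 7 1 10 0 9 4 2 8 6 3]
After op 4 (out_shuffle): [11 9 5 4 7 2 1 8 10 6 0 3]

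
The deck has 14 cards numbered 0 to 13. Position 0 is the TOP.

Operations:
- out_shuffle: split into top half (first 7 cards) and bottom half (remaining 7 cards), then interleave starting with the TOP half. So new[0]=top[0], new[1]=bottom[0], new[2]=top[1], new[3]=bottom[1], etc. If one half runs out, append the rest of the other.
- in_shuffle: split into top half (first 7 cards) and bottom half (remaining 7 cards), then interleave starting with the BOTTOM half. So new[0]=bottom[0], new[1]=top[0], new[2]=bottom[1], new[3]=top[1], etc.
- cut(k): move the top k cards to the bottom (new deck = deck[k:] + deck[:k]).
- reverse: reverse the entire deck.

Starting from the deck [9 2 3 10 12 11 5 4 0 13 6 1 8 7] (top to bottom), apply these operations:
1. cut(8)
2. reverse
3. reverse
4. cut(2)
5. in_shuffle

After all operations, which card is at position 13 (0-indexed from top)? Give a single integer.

Answer: 3

Derivation:
After op 1 (cut(8)): [0 13 6 1 8 7 9 2 3 10 12 11 5 4]
After op 2 (reverse): [4 5 11 12 10 3 2 9 7 8 1 6 13 0]
After op 3 (reverse): [0 13 6 1 8 7 9 2 3 10 12 11 5 4]
After op 4 (cut(2)): [6 1 8 7 9 2 3 10 12 11 5 4 0 13]
After op 5 (in_shuffle): [10 6 12 1 11 8 5 7 4 9 0 2 13 3]
Position 13: card 3.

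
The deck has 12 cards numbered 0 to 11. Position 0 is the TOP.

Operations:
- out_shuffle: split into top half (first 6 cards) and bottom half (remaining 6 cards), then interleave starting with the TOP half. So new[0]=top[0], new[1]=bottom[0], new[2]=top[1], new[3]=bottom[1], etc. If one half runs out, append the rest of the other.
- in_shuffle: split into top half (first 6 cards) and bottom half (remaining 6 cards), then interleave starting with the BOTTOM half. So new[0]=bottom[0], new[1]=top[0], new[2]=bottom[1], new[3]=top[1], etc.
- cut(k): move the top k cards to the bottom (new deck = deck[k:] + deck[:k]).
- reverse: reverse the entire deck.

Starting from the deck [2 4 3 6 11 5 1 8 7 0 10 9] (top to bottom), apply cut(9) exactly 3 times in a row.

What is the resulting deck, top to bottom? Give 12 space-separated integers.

Answer: 6 11 5 1 8 7 0 10 9 2 4 3

Derivation:
After op 1 (cut(9)): [0 10 9 2 4 3 6 11 5 1 8 7]
After op 2 (cut(9)): [1 8 7 0 10 9 2 4 3 6 11 5]
After op 3 (cut(9)): [6 11 5 1 8 7 0 10 9 2 4 3]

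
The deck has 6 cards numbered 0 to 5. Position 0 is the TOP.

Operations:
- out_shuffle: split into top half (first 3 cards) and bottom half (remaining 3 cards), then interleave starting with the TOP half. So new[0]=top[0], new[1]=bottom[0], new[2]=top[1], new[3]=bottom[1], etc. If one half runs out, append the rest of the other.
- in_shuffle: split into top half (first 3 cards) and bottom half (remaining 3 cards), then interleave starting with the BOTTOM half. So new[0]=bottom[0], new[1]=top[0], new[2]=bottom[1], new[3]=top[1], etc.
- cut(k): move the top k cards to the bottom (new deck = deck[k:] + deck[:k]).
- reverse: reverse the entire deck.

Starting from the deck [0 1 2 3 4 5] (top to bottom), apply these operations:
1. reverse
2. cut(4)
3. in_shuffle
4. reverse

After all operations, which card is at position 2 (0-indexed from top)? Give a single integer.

Answer: 0

Derivation:
After op 1 (reverse): [5 4 3 2 1 0]
After op 2 (cut(4)): [1 0 5 4 3 2]
After op 3 (in_shuffle): [4 1 3 0 2 5]
After op 4 (reverse): [5 2 0 3 1 4]
Position 2: card 0.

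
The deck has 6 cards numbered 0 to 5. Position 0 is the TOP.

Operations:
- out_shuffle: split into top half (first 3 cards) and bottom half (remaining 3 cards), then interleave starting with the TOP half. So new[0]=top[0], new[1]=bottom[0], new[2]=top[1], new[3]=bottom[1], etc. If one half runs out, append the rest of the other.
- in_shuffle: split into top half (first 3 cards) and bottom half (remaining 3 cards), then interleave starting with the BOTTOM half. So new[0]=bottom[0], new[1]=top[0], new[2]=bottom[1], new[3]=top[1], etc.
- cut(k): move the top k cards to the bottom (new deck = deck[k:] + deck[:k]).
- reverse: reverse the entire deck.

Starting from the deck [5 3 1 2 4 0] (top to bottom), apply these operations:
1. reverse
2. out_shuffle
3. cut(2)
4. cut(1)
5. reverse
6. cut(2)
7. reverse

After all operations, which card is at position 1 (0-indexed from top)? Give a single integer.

Answer: 4

Derivation:
After op 1 (reverse): [0 4 2 1 3 5]
After op 2 (out_shuffle): [0 1 4 3 2 5]
After op 3 (cut(2)): [4 3 2 5 0 1]
After op 4 (cut(1)): [3 2 5 0 1 4]
After op 5 (reverse): [4 1 0 5 2 3]
After op 6 (cut(2)): [0 5 2 3 4 1]
After op 7 (reverse): [1 4 3 2 5 0]
Position 1: card 4.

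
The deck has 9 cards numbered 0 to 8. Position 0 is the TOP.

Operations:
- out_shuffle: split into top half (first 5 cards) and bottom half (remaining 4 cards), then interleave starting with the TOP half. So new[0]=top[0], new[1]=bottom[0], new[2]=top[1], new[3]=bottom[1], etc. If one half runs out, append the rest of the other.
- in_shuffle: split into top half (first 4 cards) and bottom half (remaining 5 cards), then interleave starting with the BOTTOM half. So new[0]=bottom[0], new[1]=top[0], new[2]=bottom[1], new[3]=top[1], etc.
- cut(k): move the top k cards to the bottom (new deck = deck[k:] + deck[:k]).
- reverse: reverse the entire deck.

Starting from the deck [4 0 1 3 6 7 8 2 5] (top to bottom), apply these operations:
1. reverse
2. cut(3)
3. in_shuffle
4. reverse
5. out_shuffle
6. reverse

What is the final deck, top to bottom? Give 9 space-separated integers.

After op 1 (reverse): [5 2 8 7 6 3 1 0 4]
After op 2 (cut(3)): [7 6 3 1 0 4 5 2 8]
After op 3 (in_shuffle): [0 7 4 6 5 3 2 1 8]
After op 4 (reverse): [8 1 2 3 5 6 4 7 0]
After op 5 (out_shuffle): [8 6 1 4 2 7 3 0 5]
After op 6 (reverse): [5 0 3 7 2 4 1 6 8]

Answer: 5 0 3 7 2 4 1 6 8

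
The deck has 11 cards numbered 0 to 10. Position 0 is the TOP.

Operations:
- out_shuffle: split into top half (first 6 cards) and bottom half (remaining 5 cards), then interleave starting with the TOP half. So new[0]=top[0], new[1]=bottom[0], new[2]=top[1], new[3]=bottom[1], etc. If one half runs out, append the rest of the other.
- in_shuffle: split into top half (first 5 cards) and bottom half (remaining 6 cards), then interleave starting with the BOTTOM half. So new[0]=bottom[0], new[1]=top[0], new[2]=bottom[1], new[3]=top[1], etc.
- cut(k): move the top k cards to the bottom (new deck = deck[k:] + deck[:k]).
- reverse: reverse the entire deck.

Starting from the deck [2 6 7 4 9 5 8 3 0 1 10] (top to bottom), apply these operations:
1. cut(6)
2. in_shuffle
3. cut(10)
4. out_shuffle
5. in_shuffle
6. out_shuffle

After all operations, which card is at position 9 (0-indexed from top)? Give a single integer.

Answer: 7

Derivation:
After op 1 (cut(6)): [8 3 0 1 10 2 6 7 4 9 5]
After op 2 (in_shuffle): [2 8 6 3 7 0 4 1 9 10 5]
After op 3 (cut(10)): [5 2 8 6 3 7 0 4 1 9 10]
After op 4 (out_shuffle): [5 0 2 4 8 1 6 9 3 10 7]
After op 5 (in_shuffle): [1 5 6 0 9 2 3 4 10 8 7]
After op 6 (out_shuffle): [1 3 5 4 6 10 0 8 9 7 2]
Position 9: card 7.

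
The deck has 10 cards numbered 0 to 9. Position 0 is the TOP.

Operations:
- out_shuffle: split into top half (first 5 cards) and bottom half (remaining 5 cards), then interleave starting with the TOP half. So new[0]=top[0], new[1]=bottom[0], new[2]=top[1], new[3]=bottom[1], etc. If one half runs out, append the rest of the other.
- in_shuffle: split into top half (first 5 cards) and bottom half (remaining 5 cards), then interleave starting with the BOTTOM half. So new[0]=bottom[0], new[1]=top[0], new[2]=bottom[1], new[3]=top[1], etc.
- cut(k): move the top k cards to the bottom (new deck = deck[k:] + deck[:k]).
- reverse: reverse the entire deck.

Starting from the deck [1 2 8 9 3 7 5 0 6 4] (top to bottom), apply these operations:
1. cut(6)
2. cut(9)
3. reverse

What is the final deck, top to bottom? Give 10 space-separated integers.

Answer: 3 9 8 2 1 4 6 0 5 7

Derivation:
After op 1 (cut(6)): [5 0 6 4 1 2 8 9 3 7]
After op 2 (cut(9)): [7 5 0 6 4 1 2 8 9 3]
After op 3 (reverse): [3 9 8 2 1 4 6 0 5 7]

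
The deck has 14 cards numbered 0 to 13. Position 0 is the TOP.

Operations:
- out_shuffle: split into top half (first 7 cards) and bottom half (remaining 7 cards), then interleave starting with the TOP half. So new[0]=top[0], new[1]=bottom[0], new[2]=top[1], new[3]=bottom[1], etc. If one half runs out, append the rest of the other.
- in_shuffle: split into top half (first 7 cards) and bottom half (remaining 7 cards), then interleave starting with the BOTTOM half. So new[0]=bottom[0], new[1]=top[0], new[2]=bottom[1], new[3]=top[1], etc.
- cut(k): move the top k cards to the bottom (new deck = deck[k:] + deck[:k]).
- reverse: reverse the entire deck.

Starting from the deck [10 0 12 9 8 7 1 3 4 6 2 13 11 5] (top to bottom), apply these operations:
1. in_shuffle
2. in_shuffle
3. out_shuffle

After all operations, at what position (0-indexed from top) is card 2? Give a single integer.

After op 1 (in_shuffle): [3 10 4 0 6 12 2 9 13 8 11 7 5 1]
After op 2 (in_shuffle): [9 3 13 10 8 4 11 0 7 6 5 12 1 2]
After op 3 (out_shuffle): [9 0 3 7 13 6 10 5 8 12 4 1 11 2]
Card 2 is at position 13.

Answer: 13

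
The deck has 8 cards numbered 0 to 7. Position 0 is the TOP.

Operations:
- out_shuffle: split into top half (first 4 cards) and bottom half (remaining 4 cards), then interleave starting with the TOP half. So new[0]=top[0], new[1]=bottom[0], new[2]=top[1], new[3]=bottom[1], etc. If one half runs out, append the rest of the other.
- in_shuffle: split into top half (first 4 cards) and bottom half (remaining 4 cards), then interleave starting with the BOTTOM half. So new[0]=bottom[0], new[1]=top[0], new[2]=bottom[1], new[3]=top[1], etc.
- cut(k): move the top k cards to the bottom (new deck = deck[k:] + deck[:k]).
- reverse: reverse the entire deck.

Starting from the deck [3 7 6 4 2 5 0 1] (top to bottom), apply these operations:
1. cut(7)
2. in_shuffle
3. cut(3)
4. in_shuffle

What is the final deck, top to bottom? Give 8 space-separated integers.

After op 1 (cut(7)): [1 3 7 6 4 2 5 0]
After op 2 (in_shuffle): [4 1 2 3 5 7 0 6]
After op 3 (cut(3)): [3 5 7 0 6 4 1 2]
After op 4 (in_shuffle): [6 3 4 5 1 7 2 0]

Answer: 6 3 4 5 1 7 2 0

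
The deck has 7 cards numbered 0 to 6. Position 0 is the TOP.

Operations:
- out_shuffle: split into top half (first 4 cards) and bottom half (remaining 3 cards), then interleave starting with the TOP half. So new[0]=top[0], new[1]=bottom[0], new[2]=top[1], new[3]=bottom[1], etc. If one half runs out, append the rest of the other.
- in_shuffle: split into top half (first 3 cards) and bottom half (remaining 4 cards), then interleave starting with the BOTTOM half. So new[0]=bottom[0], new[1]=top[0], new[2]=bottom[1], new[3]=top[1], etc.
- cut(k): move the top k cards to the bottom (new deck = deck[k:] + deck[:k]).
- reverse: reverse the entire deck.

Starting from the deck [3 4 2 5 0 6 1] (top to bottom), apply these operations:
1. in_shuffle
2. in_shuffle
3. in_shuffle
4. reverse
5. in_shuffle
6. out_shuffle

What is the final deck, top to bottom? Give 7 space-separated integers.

After op 1 (in_shuffle): [5 3 0 4 6 2 1]
After op 2 (in_shuffle): [4 5 6 3 2 0 1]
After op 3 (in_shuffle): [3 4 2 5 0 6 1]
After op 4 (reverse): [1 6 0 5 2 4 3]
After op 5 (in_shuffle): [5 1 2 6 4 0 3]
After op 6 (out_shuffle): [5 4 1 0 2 3 6]

Answer: 5 4 1 0 2 3 6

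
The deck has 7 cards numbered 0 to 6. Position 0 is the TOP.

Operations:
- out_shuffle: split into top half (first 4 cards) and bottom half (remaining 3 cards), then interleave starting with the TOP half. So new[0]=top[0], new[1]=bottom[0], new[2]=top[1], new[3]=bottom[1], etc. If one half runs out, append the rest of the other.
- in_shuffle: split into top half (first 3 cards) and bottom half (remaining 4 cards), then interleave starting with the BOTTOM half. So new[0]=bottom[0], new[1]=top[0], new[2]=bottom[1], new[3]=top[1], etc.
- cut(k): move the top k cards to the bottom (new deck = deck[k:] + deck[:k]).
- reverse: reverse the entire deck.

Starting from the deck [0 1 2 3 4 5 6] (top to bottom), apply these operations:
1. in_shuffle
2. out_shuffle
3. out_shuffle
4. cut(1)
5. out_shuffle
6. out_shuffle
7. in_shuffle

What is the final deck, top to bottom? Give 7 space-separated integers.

After op 1 (in_shuffle): [3 0 4 1 5 2 6]
After op 2 (out_shuffle): [3 5 0 2 4 6 1]
After op 3 (out_shuffle): [3 4 5 6 0 1 2]
After op 4 (cut(1)): [4 5 6 0 1 2 3]
After op 5 (out_shuffle): [4 1 5 2 6 3 0]
After op 6 (out_shuffle): [4 6 1 3 5 0 2]
After op 7 (in_shuffle): [3 4 5 6 0 1 2]

Answer: 3 4 5 6 0 1 2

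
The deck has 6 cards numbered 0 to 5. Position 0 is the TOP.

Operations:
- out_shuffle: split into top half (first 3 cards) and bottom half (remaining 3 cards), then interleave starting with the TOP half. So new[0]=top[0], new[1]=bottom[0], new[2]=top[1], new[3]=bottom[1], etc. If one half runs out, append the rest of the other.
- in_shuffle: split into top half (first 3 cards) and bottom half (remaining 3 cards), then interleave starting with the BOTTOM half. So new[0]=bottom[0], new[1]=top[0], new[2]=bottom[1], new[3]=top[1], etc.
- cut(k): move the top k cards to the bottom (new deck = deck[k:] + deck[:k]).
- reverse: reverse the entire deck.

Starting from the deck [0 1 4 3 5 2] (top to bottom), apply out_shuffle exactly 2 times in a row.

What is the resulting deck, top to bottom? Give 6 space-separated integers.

Answer: 0 5 3 4 1 2

Derivation:
After op 1 (out_shuffle): [0 3 1 5 4 2]
After op 2 (out_shuffle): [0 5 3 4 1 2]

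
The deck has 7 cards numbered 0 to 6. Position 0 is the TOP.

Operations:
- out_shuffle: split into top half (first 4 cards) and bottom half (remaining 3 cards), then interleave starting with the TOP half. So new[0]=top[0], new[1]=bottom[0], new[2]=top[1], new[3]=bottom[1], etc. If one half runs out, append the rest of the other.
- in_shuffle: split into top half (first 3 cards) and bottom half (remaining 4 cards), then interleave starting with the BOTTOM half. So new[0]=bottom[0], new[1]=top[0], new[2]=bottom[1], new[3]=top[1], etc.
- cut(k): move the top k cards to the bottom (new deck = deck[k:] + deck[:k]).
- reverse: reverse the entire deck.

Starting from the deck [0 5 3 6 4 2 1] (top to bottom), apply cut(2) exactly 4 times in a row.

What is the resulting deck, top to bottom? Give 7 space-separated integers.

After op 1 (cut(2)): [3 6 4 2 1 0 5]
After op 2 (cut(2)): [4 2 1 0 5 3 6]
After op 3 (cut(2)): [1 0 5 3 6 4 2]
After op 4 (cut(2)): [5 3 6 4 2 1 0]

Answer: 5 3 6 4 2 1 0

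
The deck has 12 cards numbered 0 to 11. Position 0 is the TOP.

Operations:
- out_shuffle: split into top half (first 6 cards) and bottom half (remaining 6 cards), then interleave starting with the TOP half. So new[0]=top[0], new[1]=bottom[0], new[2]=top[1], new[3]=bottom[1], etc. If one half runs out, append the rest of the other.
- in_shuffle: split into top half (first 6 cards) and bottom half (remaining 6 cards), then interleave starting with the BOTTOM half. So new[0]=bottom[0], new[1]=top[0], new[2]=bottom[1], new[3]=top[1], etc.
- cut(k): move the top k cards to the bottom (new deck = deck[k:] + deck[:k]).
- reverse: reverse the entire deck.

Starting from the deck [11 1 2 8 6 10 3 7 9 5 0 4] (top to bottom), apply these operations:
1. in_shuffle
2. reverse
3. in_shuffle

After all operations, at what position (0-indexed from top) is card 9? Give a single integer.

Answer: 2

Derivation:
After op 1 (in_shuffle): [3 11 7 1 9 2 5 8 0 6 4 10]
After op 2 (reverse): [10 4 6 0 8 5 2 9 1 7 11 3]
After op 3 (in_shuffle): [2 10 9 4 1 6 7 0 11 8 3 5]
Card 9 is at position 2.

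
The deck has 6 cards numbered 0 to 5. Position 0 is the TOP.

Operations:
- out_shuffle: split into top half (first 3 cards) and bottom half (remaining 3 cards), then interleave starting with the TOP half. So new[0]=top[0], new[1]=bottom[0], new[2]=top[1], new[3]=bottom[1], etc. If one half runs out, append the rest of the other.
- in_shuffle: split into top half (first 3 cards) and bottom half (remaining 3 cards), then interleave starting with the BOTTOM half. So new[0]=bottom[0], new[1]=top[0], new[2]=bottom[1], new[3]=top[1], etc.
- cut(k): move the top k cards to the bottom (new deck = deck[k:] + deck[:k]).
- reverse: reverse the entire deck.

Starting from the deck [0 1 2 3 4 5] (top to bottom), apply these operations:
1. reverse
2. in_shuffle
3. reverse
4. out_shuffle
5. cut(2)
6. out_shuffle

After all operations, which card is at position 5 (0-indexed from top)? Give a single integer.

Answer: 1

Derivation:
After op 1 (reverse): [5 4 3 2 1 0]
After op 2 (in_shuffle): [2 5 1 4 0 3]
After op 3 (reverse): [3 0 4 1 5 2]
After op 4 (out_shuffle): [3 1 0 5 4 2]
After op 5 (cut(2)): [0 5 4 2 3 1]
After op 6 (out_shuffle): [0 2 5 3 4 1]
Position 5: card 1.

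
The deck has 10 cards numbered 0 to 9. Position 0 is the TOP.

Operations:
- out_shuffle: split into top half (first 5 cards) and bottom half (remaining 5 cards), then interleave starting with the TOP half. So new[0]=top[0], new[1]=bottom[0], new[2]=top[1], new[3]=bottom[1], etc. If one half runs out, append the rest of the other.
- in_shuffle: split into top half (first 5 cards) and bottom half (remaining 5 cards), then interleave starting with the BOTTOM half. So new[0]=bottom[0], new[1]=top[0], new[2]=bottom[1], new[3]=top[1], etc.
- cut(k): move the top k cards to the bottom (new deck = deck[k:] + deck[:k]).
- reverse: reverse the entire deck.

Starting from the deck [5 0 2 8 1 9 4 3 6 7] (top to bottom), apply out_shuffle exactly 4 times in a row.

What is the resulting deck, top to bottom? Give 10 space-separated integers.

After op 1 (out_shuffle): [5 9 0 4 2 3 8 6 1 7]
After op 2 (out_shuffle): [5 3 9 8 0 6 4 1 2 7]
After op 3 (out_shuffle): [5 6 3 4 9 1 8 2 0 7]
After op 4 (out_shuffle): [5 1 6 8 3 2 4 0 9 7]

Answer: 5 1 6 8 3 2 4 0 9 7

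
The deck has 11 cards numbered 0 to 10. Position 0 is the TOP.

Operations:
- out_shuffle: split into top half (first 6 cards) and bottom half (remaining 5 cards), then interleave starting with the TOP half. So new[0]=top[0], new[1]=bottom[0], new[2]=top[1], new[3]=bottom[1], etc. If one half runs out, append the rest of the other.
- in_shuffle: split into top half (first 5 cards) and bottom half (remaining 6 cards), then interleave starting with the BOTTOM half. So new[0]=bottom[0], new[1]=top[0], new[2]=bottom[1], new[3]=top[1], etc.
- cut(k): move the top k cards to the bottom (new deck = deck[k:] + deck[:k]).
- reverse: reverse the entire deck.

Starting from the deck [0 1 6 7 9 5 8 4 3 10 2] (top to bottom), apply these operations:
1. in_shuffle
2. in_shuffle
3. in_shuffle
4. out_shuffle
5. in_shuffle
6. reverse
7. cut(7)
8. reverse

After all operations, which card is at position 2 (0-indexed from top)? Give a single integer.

After op 1 (in_shuffle): [5 0 8 1 4 6 3 7 10 9 2]
After op 2 (in_shuffle): [6 5 3 0 7 8 10 1 9 4 2]
After op 3 (in_shuffle): [8 6 10 5 1 3 9 0 4 7 2]
After op 4 (out_shuffle): [8 9 6 0 10 4 5 7 1 2 3]
After op 5 (in_shuffle): [4 8 5 9 7 6 1 0 2 10 3]
After op 6 (reverse): [3 10 2 0 1 6 7 9 5 8 4]
After op 7 (cut(7)): [9 5 8 4 3 10 2 0 1 6 7]
After op 8 (reverse): [7 6 1 0 2 10 3 4 8 5 9]
Position 2: card 1.

Answer: 1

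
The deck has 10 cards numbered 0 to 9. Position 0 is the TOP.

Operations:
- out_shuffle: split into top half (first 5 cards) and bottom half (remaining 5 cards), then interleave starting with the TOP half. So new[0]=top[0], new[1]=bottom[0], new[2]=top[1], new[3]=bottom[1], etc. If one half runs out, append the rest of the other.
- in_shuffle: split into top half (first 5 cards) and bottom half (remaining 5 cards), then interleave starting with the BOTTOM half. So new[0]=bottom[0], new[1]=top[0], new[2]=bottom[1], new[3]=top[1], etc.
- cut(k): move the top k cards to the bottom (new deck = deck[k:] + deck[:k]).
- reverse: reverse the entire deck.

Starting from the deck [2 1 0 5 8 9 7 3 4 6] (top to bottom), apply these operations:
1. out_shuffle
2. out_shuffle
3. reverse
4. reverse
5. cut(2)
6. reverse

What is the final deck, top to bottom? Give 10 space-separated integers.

After op 1 (out_shuffle): [2 9 1 7 0 3 5 4 8 6]
After op 2 (out_shuffle): [2 3 9 5 1 4 7 8 0 6]
After op 3 (reverse): [6 0 8 7 4 1 5 9 3 2]
After op 4 (reverse): [2 3 9 5 1 4 7 8 0 6]
After op 5 (cut(2)): [9 5 1 4 7 8 0 6 2 3]
After op 6 (reverse): [3 2 6 0 8 7 4 1 5 9]

Answer: 3 2 6 0 8 7 4 1 5 9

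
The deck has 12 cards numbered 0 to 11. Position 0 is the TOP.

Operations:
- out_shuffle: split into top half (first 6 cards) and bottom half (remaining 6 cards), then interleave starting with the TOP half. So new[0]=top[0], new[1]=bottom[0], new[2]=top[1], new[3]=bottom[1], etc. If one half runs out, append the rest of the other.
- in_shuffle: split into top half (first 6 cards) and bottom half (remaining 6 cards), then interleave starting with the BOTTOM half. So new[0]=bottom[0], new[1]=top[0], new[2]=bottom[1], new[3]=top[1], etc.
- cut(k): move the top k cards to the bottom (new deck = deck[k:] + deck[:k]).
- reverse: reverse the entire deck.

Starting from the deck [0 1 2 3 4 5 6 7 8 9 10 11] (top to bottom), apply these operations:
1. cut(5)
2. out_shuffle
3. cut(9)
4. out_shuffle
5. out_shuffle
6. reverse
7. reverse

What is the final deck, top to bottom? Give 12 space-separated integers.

After op 1 (cut(5)): [5 6 7 8 9 10 11 0 1 2 3 4]
After op 2 (out_shuffle): [5 11 6 0 7 1 8 2 9 3 10 4]
After op 3 (cut(9)): [3 10 4 5 11 6 0 7 1 8 2 9]
After op 4 (out_shuffle): [3 0 10 7 4 1 5 8 11 2 6 9]
After op 5 (out_shuffle): [3 5 0 8 10 11 7 2 4 6 1 9]
After op 6 (reverse): [9 1 6 4 2 7 11 10 8 0 5 3]
After op 7 (reverse): [3 5 0 8 10 11 7 2 4 6 1 9]

Answer: 3 5 0 8 10 11 7 2 4 6 1 9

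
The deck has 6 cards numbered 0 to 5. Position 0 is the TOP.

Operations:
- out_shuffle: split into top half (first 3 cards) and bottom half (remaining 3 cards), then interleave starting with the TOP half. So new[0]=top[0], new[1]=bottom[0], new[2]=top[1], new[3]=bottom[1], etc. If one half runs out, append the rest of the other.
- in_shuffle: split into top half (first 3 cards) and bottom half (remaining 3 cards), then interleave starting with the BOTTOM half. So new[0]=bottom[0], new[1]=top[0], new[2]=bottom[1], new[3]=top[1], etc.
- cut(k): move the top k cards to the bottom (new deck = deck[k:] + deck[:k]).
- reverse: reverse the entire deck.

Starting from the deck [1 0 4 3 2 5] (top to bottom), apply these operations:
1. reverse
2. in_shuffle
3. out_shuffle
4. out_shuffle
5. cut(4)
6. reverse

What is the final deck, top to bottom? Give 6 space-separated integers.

After op 1 (reverse): [5 2 3 4 0 1]
After op 2 (in_shuffle): [4 5 0 2 1 3]
After op 3 (out_shuffle): [4 2 5 1 0 3]
After op 4 (out_shuffle): [4 1 2 0 5 3]
After op 5 (cut(4)): [5 3 4 1 2 0]
After op 6 (reverse): [0 2 1 4 3 5]

Answer: 0 2 1 4 3 5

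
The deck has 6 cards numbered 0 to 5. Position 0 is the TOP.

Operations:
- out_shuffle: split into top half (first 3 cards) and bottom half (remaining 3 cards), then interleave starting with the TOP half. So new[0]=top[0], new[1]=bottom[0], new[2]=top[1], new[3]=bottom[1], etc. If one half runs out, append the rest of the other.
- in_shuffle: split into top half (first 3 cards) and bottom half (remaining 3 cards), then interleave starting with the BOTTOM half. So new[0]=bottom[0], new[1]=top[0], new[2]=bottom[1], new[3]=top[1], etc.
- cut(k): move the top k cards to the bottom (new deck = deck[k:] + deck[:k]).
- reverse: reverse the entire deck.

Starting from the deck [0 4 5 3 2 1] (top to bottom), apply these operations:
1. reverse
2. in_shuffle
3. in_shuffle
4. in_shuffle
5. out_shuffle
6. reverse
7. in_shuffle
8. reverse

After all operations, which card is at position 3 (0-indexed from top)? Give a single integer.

After op 1 (reverse): [1 2 3 5 4 0]
After op 2 (in_shuffle): [5 1 4 2 0 3]
After op 3 (in_shuffle): [2 5 0 1 3 4]
After op 4 (in_shuffle): [1 2 3 5 4 0]
After op 5 (out_shuffle): [1 5 2 4 3 0]
After op 6 (reverse): [0 3 4 2 5 1]
After op 7 (in_shuffle): [2 0 5 3 1 4]
After op 8 (reverse): [4 1 3 5 0 2]
Position 3: card 5.

Answer: 5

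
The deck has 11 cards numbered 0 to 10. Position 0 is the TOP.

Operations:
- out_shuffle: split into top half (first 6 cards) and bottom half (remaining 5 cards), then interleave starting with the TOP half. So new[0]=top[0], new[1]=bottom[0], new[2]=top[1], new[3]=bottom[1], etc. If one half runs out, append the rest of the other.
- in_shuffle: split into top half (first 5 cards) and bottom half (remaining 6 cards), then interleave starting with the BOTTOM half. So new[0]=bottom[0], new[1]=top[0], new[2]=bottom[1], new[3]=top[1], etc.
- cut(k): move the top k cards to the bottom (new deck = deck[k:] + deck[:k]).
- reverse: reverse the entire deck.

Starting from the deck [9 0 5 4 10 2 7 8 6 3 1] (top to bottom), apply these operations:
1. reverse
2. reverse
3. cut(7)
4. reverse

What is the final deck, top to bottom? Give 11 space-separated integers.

Answer: 7 2 10 4 5 0 9 1 3 6 8

Derivation:
After op 1 (reverse): [1 3 6 8 7 2 10 4 5 0 9]
After op 2 (reverse): [9 0 5 4 10 2 7 8 6 3 1]
After op 3 (cut(7)): [8 6 3 1 9 0 5 4 10 2 7]
After op 4 (reverse): [7 2 10 4 5 0 9 1 3 6 8]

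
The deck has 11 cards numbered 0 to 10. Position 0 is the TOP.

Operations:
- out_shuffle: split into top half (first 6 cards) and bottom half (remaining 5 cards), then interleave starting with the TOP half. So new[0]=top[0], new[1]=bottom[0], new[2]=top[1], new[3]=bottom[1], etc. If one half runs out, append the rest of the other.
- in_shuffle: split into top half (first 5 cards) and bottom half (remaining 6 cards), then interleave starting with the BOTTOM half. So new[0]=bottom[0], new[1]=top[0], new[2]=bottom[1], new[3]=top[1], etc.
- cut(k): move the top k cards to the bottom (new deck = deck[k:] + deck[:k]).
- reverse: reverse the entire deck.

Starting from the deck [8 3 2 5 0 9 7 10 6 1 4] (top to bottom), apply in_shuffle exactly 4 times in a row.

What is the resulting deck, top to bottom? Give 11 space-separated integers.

Answer: 6 7 0 2 8 1 10 9 5 3 4

Derivation:
After op 1 (in_shuffle): [9 8 7 3 10 2 6 5 1 0 4]
After op 2 (in_shuffle): [2 9 6 8 5 7 1 3 0 10 4]
After op 3 (in_shuffle): [7 2 1 9 3 6 0 8 10 5 4]
After op 4 (in_shuffle): [6 7 0 2 8 1 10 9 5 3 4]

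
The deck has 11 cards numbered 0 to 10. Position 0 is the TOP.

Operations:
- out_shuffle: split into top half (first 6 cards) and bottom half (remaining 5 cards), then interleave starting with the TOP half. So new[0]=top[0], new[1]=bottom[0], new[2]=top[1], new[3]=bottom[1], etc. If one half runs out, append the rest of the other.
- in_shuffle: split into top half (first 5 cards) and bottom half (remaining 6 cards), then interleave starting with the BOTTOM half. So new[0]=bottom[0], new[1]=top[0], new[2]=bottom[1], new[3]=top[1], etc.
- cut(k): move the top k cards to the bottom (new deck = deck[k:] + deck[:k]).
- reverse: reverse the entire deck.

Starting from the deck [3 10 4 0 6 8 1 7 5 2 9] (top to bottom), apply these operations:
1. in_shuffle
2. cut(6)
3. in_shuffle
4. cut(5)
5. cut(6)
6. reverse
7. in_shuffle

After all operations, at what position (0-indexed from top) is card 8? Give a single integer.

After op 1 (in_shuffle): [8 3 1 10 7 4 5 0 2 6 9]
After op 2 (cut(6)): [5 0 2 6 9 8 3 1 10 7 4]
After op 3 (in_shuffle): [8 5 3 0 1 2 10 6 7 9 4]
After op 4 (cut(5)): [2 10 6 7 9 4 8 5 3 0 1]
After op 5 (cut(6)): [8 5 3 0 1 2 10 6 7 9 4]
After op 6 (reverse): [4 9 7 6 10 2 1 0 3 5 8]
After op 7 (in_shuffle): [2 4 1 9 0 7 3 6 5 10 8]
Card 8 is at position 10.

Answer: 10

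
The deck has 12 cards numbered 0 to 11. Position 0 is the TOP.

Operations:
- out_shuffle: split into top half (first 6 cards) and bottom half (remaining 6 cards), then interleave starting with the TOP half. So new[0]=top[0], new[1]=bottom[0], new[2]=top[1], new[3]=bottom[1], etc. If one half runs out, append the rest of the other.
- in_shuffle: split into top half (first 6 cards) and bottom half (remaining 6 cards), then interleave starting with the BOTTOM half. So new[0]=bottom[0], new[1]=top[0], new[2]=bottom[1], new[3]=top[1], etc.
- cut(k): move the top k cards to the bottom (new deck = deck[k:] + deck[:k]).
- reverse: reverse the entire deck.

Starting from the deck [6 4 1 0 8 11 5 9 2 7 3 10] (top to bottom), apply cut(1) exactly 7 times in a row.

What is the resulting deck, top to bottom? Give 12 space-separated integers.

After op 1 (cut(1)): [4 1 0 8 11 5 9 2 7 3 10 6]
After op 2 (cut(1)): [1 0 8 11 5 9 2 7 3 10 6 4]
After op 3 (cut(1)): [0 8 11 5 9 2 7 3 10 6 4 1]
After op 4 (cut(1)): [8 11 5 9 2 7 3 10 6 4 1 0]
After op 5 (cut(1)): [11 5 9 2 7 3 10 6 4 1 0 8]
After op 6 (cut(1)): [5 9 2 7 3 10 6 4 1 0 8 11]
After op 7 (cut(1)): [9 2 7 3 10 6 4 1 0 8 11 5]

Answer: 9 2 7 3 10 6 4 1 0 8 11 5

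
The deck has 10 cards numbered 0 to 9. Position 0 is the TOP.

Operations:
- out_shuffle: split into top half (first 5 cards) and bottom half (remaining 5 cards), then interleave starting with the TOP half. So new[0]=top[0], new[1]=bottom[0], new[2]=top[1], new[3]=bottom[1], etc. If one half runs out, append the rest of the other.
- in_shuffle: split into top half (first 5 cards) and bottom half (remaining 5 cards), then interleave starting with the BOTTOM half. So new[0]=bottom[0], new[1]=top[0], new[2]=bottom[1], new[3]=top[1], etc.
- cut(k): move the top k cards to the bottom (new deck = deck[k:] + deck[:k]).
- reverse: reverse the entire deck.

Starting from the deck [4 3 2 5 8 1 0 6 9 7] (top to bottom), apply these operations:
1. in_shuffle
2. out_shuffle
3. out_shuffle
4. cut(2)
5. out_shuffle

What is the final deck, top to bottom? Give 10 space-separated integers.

Answer: 2 6 3 0 4 8 7 1 9 5

Derivation:
After op 1 (in_shuffle): [1 4 0 3 6 2 9 5 7 8]
After op 2 (out_shuffle): [1 2 4 9 0 5 3 7 6 8]
After op 3 (out_shuffle): [1 5 2 3 4 7 9 6 0 8]
After op 4 (cut(2)): [2 3 4 7 9 6 0 8 1 5]
After op 5 (out_shuffle): [2 6 3 0 4 8 7 1 9 5]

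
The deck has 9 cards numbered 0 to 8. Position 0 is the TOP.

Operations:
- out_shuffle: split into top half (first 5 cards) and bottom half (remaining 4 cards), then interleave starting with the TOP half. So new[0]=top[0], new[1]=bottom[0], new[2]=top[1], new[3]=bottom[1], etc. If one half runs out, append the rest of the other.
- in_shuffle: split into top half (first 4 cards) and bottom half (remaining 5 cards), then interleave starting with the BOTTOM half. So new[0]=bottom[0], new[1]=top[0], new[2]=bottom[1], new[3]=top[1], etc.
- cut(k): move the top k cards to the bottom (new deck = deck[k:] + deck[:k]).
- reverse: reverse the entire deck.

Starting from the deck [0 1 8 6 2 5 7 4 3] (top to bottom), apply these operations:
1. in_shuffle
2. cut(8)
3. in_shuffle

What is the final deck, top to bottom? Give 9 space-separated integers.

After op 1 (in_shuffle): [2 0 5 1 7 8 4 6 3]
After op 2 (cut(8)): [3 2 0 5 1 7 8 4 6]
After op 3 (in_shuffle): [1 3 7 2 8 0 4 5 6]

Answer: 1 3 7 2 8 0 4 5 6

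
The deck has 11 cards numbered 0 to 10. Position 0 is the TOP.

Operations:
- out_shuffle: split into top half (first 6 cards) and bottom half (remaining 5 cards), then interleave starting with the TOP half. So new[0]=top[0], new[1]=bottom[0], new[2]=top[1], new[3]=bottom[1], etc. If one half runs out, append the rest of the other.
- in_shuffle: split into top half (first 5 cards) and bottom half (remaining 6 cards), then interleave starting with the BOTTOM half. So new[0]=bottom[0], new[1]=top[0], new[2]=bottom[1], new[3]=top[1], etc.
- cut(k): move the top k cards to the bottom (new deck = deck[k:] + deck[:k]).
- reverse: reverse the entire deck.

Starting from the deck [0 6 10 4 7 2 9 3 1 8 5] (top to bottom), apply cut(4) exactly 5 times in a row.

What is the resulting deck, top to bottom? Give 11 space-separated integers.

Answer: 8 5 0 6 10 4 7 2 9 3 1

Derivation:
After op 1 (cut(4)): [7 2 9 3 1 8 5 0 6 10 4]
After op 2 (cut(4)): [1 8 5 0 6 10 4 7 2 9 3]
After op 3 (cut(4)): [6 10 4 7 2 9 3 1 8 5 0]
After op 4 (cut(4)): [2 9 3 1 8 5 0 6 10 4 7]
After op 5 (cut(4)): [8 5 0 6 10 4 7 2 9 3 1]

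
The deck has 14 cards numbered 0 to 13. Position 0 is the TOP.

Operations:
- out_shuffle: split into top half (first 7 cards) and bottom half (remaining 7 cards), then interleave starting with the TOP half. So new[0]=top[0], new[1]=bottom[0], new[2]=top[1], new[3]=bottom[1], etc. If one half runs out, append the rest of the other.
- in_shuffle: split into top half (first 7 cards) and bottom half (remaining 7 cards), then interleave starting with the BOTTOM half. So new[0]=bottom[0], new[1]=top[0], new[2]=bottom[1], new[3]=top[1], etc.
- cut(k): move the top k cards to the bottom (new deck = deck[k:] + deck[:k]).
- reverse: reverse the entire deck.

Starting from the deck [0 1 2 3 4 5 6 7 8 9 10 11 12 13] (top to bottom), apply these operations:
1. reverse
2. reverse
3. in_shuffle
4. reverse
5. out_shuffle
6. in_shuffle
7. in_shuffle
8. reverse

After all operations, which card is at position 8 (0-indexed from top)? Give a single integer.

Answer: 4

Derivation:
After op 1 (reverse): [13 12 11 10 9 8 7 6 5 4 3 2 1 0]
After op 2 (reverse): [0 1 2 3 4 5 6 7 8 9 10 11 12 13]
After op 3 (in_shuffle): [7 0 8 1 9 2 10 3 11 4 12 5 13 6]
After op 4 (reverse): [6 13 5 12 4 11 3 10 2 9 1 8 0 7]
After op 5 (out_shuffle): [6 10 13 2 5 9 12 1 4 8 11 0 3 7]
After op 6 (in_shuffle): [1 6 4 10 8 13 11 2 0 5 3 9 7 12]
After op 7 (in_shuffle): [2 1 0 6 5 4 3 10 9 8 7 13 12 11]
After op 8 (reverse): [11 12 13 7 8 9 10 3 4 5 6 0 1 2]
Position 8: card 4.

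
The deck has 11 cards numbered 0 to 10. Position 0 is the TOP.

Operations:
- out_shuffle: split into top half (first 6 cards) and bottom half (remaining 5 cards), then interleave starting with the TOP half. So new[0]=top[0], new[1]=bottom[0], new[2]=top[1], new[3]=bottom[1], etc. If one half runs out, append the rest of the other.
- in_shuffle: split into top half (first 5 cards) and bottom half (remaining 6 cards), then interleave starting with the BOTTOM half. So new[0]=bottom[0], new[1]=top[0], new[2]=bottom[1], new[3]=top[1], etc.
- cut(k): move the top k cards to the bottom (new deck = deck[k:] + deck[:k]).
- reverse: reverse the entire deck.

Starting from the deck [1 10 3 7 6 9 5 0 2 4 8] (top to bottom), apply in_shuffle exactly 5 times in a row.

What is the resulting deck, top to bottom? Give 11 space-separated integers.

Answer: 4 2 0 5 9 6 7 3 10 1 8

Derivation:
After op 1 (in_shuffle): [9 1 5 10 0 3 2 7 4 6 8]
After op 2 (in_shuffle): [3 9 2 1 7 5 4 10 6 0 8]
After op 3 (in_shuffle): [5 3 4 9 10 2 6 1 0 7 8]
After op 4 (in_shuffle): [2 5 6 3 1 4 0 9 7 10 8]
After op 5 (in_shuffle): [4 2 0 5 9 6 7 3 10 1 8]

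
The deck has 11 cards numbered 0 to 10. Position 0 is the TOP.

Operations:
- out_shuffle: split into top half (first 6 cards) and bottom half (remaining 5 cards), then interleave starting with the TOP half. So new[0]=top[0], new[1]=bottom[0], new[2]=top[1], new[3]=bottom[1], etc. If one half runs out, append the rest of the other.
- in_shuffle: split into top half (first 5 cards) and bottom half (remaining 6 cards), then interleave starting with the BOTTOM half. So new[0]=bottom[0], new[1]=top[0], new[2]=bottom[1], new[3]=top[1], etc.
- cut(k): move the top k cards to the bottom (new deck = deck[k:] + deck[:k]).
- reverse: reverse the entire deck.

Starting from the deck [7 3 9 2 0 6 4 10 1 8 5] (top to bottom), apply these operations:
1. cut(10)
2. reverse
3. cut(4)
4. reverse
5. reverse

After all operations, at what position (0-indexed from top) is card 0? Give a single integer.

Answer: 1

Derivation:
After op 1 (cut(10)): [5 7 3 9 2 0 6 4 10 1 8]
After op 2 (reverse): [8 1 10 4 6 0 2 9 3 7 5]
After op 3 (cut(4)): [6 0 2 9 3 7 5 8 1 10 4]
After op 4 (reverse): [4 10 1 8 5 7 3 9 2 0 6]
After op 5 (reverse): [6 0 2 9 3 7 5 8 1 10 4]
Card 0 is at position 1.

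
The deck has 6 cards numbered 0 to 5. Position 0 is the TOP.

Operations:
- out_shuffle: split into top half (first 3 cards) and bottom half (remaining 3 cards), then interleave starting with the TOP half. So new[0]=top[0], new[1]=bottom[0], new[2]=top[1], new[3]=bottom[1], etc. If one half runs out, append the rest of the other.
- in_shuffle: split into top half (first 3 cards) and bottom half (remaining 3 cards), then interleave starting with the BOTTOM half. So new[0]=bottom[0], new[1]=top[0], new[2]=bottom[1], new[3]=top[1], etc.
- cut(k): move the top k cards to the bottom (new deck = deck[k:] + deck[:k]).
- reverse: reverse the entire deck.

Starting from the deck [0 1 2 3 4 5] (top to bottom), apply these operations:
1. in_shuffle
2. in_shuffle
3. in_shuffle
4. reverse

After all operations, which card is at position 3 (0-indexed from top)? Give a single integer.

After op 1 (in_shuffle): [3 0 4 1 5 2]
After op 2 (in_shuffle): [1 3 5 0 2 4]
After op 3 (in_shuffle): [0 1 2 3 4 5]
After op 4 (reverse): [5 4 3 2 1 0]
Position 3: card 2.

Answer: 2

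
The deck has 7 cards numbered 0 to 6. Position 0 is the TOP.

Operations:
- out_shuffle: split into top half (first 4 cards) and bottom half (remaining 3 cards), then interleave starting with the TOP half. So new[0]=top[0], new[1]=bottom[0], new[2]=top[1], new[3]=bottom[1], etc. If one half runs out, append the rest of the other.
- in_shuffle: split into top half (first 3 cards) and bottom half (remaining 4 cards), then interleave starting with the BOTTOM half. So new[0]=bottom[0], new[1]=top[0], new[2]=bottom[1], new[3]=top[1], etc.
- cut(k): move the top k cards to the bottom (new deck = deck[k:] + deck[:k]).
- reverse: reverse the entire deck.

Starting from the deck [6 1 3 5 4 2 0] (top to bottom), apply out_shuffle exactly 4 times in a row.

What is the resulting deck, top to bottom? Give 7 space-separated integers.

Answer: 6 4 1 2 3 0 5

Derivation:
After op 1 (out_shuffle): [6 4 1 2 3 0 5]
After op 2 (out_shuffle): [6 3 4 0 1 5 2]
After op 3 (out_shuffle): [6 1 3 5 4 2 0]
After op 4 (out_shuffle): [6 4 1 2 3 0 5]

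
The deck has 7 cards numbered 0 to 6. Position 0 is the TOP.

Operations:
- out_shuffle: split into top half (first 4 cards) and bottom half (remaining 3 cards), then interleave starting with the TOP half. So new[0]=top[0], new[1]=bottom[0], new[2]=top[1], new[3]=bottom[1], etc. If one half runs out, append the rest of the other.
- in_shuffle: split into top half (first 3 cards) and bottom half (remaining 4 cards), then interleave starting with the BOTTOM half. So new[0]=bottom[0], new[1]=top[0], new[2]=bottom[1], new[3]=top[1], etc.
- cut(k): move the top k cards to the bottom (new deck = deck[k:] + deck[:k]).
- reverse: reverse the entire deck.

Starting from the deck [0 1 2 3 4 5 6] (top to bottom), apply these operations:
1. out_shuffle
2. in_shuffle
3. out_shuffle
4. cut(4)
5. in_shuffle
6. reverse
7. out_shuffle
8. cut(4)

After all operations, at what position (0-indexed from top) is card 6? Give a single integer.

After op 1 (out_shuffle): [0 4 1 5 2 6 3]
After op 2 (in_shuffle): [5 0 2 4 6 1 3]
After op 3 (out_shuffle): [5 6 0 1 2 3 4]
After op 4 (cut(4)): [2 3 4 5 6 0 1]
After op 5 (in_shuffle): [5 2 6 3 0 4 1]
After op 6 (reverse): [1 4 0 3 6 2 5]
After op 7 (out_shuffle): [1 6 4 2 0 5 3]
After op 8 (cut(4)): [0 5 3 1 6 4 2]
Card 6 is at position 4.

Answer: 4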